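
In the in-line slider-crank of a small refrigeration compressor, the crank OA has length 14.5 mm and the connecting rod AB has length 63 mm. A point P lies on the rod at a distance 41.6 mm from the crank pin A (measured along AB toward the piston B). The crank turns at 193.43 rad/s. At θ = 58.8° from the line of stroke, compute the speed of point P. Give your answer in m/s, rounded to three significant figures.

ω = 193.4 rad/s.  Crank-pin speed |V_A| = rω = 2.8047 m/s, perpendicular to OA.
Rod angle: sinφ = −(r/L) sinθ ⇒ φ = -11.354°; ω_rod = −rω cosθ/√(L²−r²sin²θ) = -23.523 rad/s.
V_P = V_A + ω_rod × AP, with AP = 0.0416 m along the rod.
Components: V_Px = −rω sinθ − a·ω_rod·sinφ = -2.5917 m/s;  V_Py = rω cosθ + a·ω_rod·cosφ = +0.49353 m/s.
|V_P| = √(V_Px² + V_Py²) = 2.6383 m/s.

2.64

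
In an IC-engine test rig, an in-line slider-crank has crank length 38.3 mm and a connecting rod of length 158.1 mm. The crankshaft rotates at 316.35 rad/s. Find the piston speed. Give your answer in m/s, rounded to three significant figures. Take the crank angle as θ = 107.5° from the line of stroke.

10.7

ω = 316.4 rad/s
For an in-line slider-crank, x = r cosθ + √(L² − r² sin²θ), so v = −rω sinθ·[1 + r cosθ/√(L² − r² sin²θ)].
With r = 0.0383 m, L = 0.1581 m, θ = 107.5°: √(L² − r² sin²θ) = 0.15382 m.
v = −0.0383·316.4·0.95372·[1 + 0.0383·-0.30071/0.15382] = -10.69 m/s.
|v| = 10.69 m/s.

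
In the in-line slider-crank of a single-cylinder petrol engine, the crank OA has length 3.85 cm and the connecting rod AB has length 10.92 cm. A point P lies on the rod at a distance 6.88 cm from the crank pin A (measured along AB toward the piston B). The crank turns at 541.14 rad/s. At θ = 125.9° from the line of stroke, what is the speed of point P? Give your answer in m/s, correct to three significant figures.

15.3

ω = 541.1 rad/s.  Crank-pin speed |V_A| = rω = 20.834 m/s, perpendicular to OA.
Rod angle: sinφ = −(r/L) sinθ ⇒ φ = -16.594°; ω_rod = −rω cosθ/√(L²−r²sin²θ) = +116.73 rad/s.
V_P = V_A + ω_rod × AP, with AP = 0.0688 m along the rod.
Components: V_Px = −rω sinθ − a·ω_rod·sinφ = -14.583 m/s;  V_Py = rω cosθ + a·ω_rod·cosφ = -4.5196 m/s.
|V_P| = √(V_Px² + V_Py²) = 15.267 m/s.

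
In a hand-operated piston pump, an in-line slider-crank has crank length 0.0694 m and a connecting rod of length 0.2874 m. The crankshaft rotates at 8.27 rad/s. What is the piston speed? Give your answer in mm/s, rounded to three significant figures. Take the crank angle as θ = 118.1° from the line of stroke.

447

ω = 8.27 rad/s
For an in-line slider-crank, x = r cosθ + √(L² − r² sin²θ), so v = −rω sinθ·[1 + r cosθ/√(L² − r² sin²θ)].
With r = 0.0694 m, L = 0.2874 m, θ = 118.1°: √(L² − r² sin²θ) = 0.2808 m.
v = −0.0694·8.27·0.88213·[1 + 0.0694·-0.47101/0.2808] = -0.44735 m/s.
|v| = 0.44735 m/s = 447.35 mm/s.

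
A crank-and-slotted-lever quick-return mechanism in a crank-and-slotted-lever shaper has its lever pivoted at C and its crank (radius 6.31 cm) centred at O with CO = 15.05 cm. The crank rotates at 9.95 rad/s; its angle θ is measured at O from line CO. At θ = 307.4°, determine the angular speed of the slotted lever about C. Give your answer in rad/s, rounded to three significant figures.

2.54

ω = 9.95 rad/s
Crank pin A relative to C: A = (d + r cosθ, r sinθ); lever angle φ = atan2(r sinθ, d + r cosθ).
Differentiating tanφ: φ̇ = rω(d cosθ + r)/(d² + r² + 2dr cosθ).
d² + r² + 2dr cosθ = |CA|² = 0.0381678 m²;  d cosθ + r = +0.15451 m.
|ω_lever| = |0.0631·9.95·+0.15451| / 0.0381678 = 2.5416 rad/s.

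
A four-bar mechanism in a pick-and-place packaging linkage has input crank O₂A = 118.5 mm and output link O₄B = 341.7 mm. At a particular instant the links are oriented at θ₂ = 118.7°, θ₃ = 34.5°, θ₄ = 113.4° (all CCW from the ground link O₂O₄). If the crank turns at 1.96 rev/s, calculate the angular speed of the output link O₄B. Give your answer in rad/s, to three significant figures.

4.33

ω₂ = 12.32 rad/s (from 1.96 rev/s).
Differentiating the loop-closure r₂e^{iθ₂}+r₃e^{iθ₃}=r₁+r₄e^{iθ₄} gives r₂ω₂e^{iθ₂}+r₃ω₃e^{iθ₃}=r₄ω₄e^{iθ₄}.
Eliminating the other unknown: ω₄ = r₂ω₂ sin(θ₂−θ₃) / [r₄ sin(θ₄−θ₃)].
Numerator sine = +0.99488; denominator sine = +0.98129.
Result = 0.1185·12.32·(+0.99488) / (0.3417·(+0.98129)) = +4.3299 rad/s; magnitude 4.3299 rad/s.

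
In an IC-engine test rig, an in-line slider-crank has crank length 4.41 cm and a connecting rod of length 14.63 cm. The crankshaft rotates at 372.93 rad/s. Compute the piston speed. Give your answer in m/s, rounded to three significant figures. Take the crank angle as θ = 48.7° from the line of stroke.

ω = 372.9 rad/s
For an in-line slider-crank, x = r cosθ + √(L² − r² sin²θ), so v = −rω sinθ·[1 + r cosθ/√(L² − r² sin²θ)].
With r = 0.0441 m, L = 0.1463 m, θ = 48.7°: √(L² − r² sin²θ) = 0.1425 m.
v = −0.0441·372.9·0.75126·[1 + 0.0441·0.66000/0.1425] = -14.879 m/s.
|v| = 14.879 m/s.

14.9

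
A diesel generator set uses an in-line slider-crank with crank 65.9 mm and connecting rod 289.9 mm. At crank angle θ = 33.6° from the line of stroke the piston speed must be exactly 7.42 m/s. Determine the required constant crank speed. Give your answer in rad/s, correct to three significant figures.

For an in-line slider-crank, |v_piston| = rω|sinθ|·[1 + r cosθ/√(L² − r² sin²θ)].
With r = 0.0659 m, L = 0.2899 m, θ = 33.6°: the bracketed kinematic factor |dx/dθ| = 0.043429 m.
ω = v/|dx/dθ| = 7.42/0.043429 = 170.85 rad/s.

171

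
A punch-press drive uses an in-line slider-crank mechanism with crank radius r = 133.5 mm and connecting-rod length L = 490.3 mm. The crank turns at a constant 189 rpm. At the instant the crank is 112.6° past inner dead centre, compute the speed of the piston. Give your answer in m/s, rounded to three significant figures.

ω = 2π·189/60 = 19.79 rad/s
For an in-line slider-crank, x = r cosθ + √(L² − r² sin²θ), so v = −rω sinθ·[1 + r cosθ/√(L² − r² sin²θ)].
With r = 0.1335 m, L = 0.4903 m, θ = 112.6°: √(L² − r² sin²θ) = 0.47456 m.
v = −0.1335·19.79·0.92321·[1 + 0.1335·-0.38430/0.47456] = -2.1756 m/s.
|v| = 2.1756 m/s.

2.18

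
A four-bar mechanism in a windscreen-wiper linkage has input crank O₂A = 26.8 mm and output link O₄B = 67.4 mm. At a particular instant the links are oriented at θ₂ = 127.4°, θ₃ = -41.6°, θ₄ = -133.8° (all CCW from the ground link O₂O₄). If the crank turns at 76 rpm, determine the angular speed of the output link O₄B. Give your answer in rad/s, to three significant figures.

0.604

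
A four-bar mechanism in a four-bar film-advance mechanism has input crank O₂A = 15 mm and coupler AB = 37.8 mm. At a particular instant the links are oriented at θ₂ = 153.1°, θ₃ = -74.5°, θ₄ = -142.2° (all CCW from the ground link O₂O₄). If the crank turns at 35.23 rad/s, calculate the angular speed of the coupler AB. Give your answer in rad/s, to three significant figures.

ω₂ = 35.23 rad/s
Differentiating the loop-closure r₂e^{iθ₂}+r₃e^{iθ₃}=r₁+r₄e^{iθ₄} gives r₂ω₂e^{iθ₂}+r₃ω₃e^{iθ₃}=r₄ω₄e^{iθ₄}.
Eliminating the other unknown: ω₃ = r₂ω₂ sin(θ₄−θ₂) / [r₃ sin(θ₃−θ₄)].
Numerator sine = +0.90408; denominator sine = +0.92521.
Result = 0.015·35.23·(+0.90408) / (0.0378·(+0.92521)) = +13.661 rad/s; magnitude 13.661 rad/s.

13.7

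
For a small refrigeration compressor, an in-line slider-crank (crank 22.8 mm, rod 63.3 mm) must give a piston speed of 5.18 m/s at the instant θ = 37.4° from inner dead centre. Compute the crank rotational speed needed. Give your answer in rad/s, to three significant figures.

For an in-line slider-crank, |v_piston| = rω|sinθ|·[1 + r cosθ/√(L² − r² sin²θ)].
With r = 0.0228 m, L = 0.0633 m, θ = 37.4°: the bracketed kinematic factor |dx/dθ| = 0.017909 m.
ω = v/|dx/dθ| = 5.18/0.017909 = 289.24 rad/s.

289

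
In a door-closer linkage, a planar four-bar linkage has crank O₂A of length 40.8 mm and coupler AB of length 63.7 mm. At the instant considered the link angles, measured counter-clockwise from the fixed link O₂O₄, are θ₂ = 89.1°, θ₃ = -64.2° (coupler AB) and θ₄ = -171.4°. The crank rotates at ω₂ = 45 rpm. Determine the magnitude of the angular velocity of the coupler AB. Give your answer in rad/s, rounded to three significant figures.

3.12

ω₂ = 4.712 rad/s (from 45 rpm).
Differentiating the loop-closure r₂e^{iθ₂}+r₃e^{iθ₃}=r₁+r₄e^{iθ₄} gives r₂ω₂e^{iθ₂}+r₃ω₃e^{iθ₃}=r₄ω₄e^{iθ₄}.
Eliminating the other unknown: ω₃ = r₂ω₂ sin(θ₄−θ₂) / [r₃ sin(θ₃−θ₄)].
Numerator sine = +0.98629; denominator sine = +0.95528.
Result = 0.0408·4.712·(+0.98629) / (0.0637·(+0.95528)) = +3.1163 rad/s; magnitude 3.1163 rad/s.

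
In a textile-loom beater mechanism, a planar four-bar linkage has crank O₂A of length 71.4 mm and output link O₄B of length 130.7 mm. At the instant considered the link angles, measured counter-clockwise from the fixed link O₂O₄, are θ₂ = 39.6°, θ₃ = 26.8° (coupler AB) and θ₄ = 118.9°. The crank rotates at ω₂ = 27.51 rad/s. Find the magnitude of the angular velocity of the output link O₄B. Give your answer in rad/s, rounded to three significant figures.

3.33

ω₂ = 27.51 rad/s
Differentiating the loop-closure r₂e^{iθ₂}+r₃e^{iθ₃}=r₁+r₄e^{iθ₄} gives r₂ω₂e^{iθ₂}+r₃ω₃e^{iθ₃}=r₄ω₄e^{iθ₄}.
Eliminating the other unknown: ω₄ = r₂ω₂ sin(θ₂−θ₃) / [r₄ sin(θ₄−θ₃)].
Numerator sine = +0.22155; denominator sine = +0.99933.
Result = 0.0714·27.51·(+0.22155) / (0.1307·(+0.99933)) = +3.3318 rad/s; magnitude 3.3318 rad/s.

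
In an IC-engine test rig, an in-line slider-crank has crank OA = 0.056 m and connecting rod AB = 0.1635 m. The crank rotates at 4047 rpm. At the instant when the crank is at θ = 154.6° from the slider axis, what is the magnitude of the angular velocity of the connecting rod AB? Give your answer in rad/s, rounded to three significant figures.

ω = 423.8 rad/s (converted from 4047 rpm).
The rod makes angle φ with the slider axis where L sinφ = r sinθ; differentiating, L cosφ·φ̇ = r ω cosθ.
L cosφ = √(L² − r² sin²θ) = 0.16173 m.
|ω_rod| = r ω |cosθ| / √(L² − r² sin²θ) = 0.056·423.8·0.90334/0.16173 = 132.56 rad/s.

133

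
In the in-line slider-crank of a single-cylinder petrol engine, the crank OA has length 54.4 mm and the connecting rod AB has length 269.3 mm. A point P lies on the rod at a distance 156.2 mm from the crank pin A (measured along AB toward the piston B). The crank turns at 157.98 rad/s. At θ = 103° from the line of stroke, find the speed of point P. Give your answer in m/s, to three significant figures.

ω = 158 rad/s.  Crank-pin speed |V_A| = rω = 8.5941 m/s, perpendicular to OA.
Rod angle: sinφ = −(r/L) sinθ ⇒ φ = -11.352°; ω_rod = −rω cosθ/√(L²−r²sin²θ) = +7.322 rad/s.
V_P = V_A + ω_rod × AP, with AP = 0.1562 m along the rod.
Components: V_Px = −rω sinθ − a·ω_rod·sinφ = -8.1487 m/s;  V_Py = rω cosθ + a·ω_rod·cosφ = -0.81192 m/s.
|V_P| = √(V_Px² + V_Py²) = 8.1891 m/s.

8.19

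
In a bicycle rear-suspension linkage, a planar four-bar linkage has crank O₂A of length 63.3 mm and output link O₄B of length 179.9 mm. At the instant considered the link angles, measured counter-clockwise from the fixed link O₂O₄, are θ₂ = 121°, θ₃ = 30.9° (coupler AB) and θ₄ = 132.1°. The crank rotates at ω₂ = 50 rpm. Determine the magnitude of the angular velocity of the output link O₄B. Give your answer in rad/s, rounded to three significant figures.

1.88

ω₂ = 5.236 rad/s (from 50 rpm).
Differentiating the loop-closure r₂e^{iθ₂}+r₃e^{iθ₃}=r₁+r₄e^{iθ₄} gives r₂ω₂e^{iθ₂}+r₃ω₃e^{iθ₃}=r₄ω₄e^{iθ₄}.
Eliminating the other unknown: ω₄ = r₂ω₂ sin(θ₂−θ₃) / [r₄ sin(θ₄−θ₃)].
Numerator sine = +1.00000; denominator sine = +0.98096.
Result = 0.0633·5.236·(+1.00000) / (0.1799·(+0.98096)) = +1.8781 rad/s; magnitude 1.8781 rad/s.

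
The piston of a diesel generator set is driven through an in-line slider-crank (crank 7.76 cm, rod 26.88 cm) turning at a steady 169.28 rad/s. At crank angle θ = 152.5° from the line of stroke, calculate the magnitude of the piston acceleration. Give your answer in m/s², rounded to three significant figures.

1590

ω = 169.3 rad/s
x(θ) = r cosθ + √(L² − r² sin²θ); with ω constant, a = ω²·d²x/dθ².
d²x/dθ² = −r cosθ − r²(cos2θ)/√u − r⁴ sin²2θ/(4u^{3/2}),  u = L² − r² sin²θ = 0.0709695 m².
Substituting r = 0.0776 m, L = 0.2688 m, θ = 152.5°: d²x/dθ² = +0.055545 m.
a = ω²·d²x/dθ² = (169.3)²·(+0.055545) = +1591.7 m/s²;  |a| = 1591.7 m/s².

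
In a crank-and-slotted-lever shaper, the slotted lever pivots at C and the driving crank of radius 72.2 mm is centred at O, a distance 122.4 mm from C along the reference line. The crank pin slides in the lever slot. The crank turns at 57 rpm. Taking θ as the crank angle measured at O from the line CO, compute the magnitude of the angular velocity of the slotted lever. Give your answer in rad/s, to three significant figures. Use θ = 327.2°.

2.15

ω = 5.969 rad/s (from 57 rpm).
Crank pin A relative to C: A = (d + r cosθ, r sinθ); lever angle φ = atan2(r sinθ, d + r cosθ).
Differentiating tanφ: φ̇ = rω(d cosθ + r)/(d² + r² + 2dr cosθ).
d² + r² + 2dr cosθ = |CA|² = 0.0350512 m²;  d cosθ + r = +0.17509 m.
|ω_lever| = |0.0722·5.969·+0.17509| / 0.0350512 = 2.1527 rad/s.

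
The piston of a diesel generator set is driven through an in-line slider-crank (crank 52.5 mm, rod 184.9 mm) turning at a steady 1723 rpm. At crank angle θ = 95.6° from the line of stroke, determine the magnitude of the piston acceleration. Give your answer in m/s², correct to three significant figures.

ω = 2π·1723/60 = 180.4 rad/s
x(θ) = r cosθ + √(L² − r² sin²θ); with ω constant, a = ω²·d²x/dθ².
d²x/dθ² = −r cosθ − r²(cos2θ)/√u − r⁴ sin²2θ/(4u^{3/2}),  u = L² − r² sin²θ = 0.031458 m².
Substituting r = 0.0525 m, L = 0.1849 m, θ = 95.6°: d²x/dθ² = +0.020354 m.
a = ω²·d²x/dθ² = (180.4)²·(+0.020354) = +662.65 m/s²;  |a| = 662.65 m/s².

663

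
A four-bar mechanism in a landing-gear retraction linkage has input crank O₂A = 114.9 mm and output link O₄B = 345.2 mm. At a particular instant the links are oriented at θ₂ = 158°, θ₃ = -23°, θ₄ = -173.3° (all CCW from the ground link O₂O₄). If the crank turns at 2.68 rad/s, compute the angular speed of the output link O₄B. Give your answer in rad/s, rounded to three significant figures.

0.0314

ω₂ = 2.68 rad/s
Differentiating the loop-closure r₂e^{iθ₂}+r₃e^{iθ₃}=r₁+r₄e^{iθ₄} gives r₂ω₂e^{iθ₂}+r₃ω₃e^{iθ₃}=r₄ω₄e^{iθ₄}.
Eliminating the other unknown: ω₄ = r₂ω₂ sin(θ₂−θ₃) / [r₄ sin(θ₄−θ₃)].
Numerator sine = -0.01745; denominator sine = -0.49546.
Result = 0.1149·2.68·(-0.01745) / (0.3452·(-0.49546)) = +0.031422 rad/s; magnitude 0.031422 rad/s.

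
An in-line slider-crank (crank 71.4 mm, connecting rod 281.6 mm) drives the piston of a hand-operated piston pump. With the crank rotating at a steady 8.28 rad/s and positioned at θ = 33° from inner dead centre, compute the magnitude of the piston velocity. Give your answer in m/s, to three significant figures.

ω = 8.28 rad/s
For an in-line slider-crank, x = r cosθ + √(L² − r² sin²θ), so v = −rω sinθ·[1 + r cosθ/√(L² − r² sin²θ)].
With r = 0.0714 m, L = 0.2816 m, θ = 33°: √(L² − r² sin²θ) = 0.2789 m.
v = −0.0714·8.28·0.54464·[1 + 0.0714·0.83867/0.2789] = -0.39112 m/s.
|v| = 0.39112 m/s.

0.391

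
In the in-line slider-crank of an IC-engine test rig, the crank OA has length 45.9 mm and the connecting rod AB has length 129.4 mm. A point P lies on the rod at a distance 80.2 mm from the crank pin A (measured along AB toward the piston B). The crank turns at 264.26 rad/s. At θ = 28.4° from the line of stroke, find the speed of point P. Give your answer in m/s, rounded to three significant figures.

8.01

ω = 264.3 rad/s.  Crank-pin speed |V_A| = rω = 12.13 m/s, perpendicular to OA.
Rod angle: sinφ = −(r/L) sinθ ⇒ φ = -9.713°; ω_rod = −rω cosθ/√(L²−r²sin²θ) = -83.655 rad/s.
V_P = V_A + ω_rod × AP, with AP = 0.0802 m along the rod.
Components: V_Px = −rω sinθ − a·ω_rod·sinφ = -6.901 m/s;  V_Py = rω cosθ + a·ω_rod·cosφ = +4.0568 m/s.
|V_P| = √(V_Px² + V_Py²) = 8.0051 m/s.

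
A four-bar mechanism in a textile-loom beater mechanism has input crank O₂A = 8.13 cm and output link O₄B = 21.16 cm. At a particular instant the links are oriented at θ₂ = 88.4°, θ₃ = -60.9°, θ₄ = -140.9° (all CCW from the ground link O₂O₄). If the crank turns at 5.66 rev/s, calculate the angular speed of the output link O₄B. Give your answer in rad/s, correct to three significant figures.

ω₂ = 35.56 rad/s (from 5.66 rev/s).
Differentiating the loop-closure r₂e^{iθ₂}+r₃e^{iθ₃}=r₁+r₄e^{iθ₄} gives r₂ω₂e^{iθ₂}+r₃ω₃e^{iθ₃}=r₄ω₄e^{iθ₄}.
Eliminating the other unknown: ω₄ = r₂ω₂ sin(θ₂−θ₃) / [r₄ sin(θ₄−θ₃)].
Numerator sine = +0.51054; denominator sine = -0.98481.
Result = 0.0813·35.56·(+0.51054) / (0.2116·(-0.98481)) = -7.0836 rad/s; magnitude 7.0836 rad/s.

7.08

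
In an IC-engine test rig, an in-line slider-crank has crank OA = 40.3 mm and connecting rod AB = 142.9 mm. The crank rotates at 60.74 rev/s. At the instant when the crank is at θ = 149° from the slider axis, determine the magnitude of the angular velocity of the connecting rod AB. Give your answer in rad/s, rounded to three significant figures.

93.2

ω = 381.6 rad/s (converted from 60.74 rev/s).
The rod makes angle φ with the slider axis where L sinφ = r sinθ; differentiating, L cosφ·φ̇ = r ω cosθ.
L cosφ = √(L² − r² sin²θ) = 0.14138 m.
|ω_rod| = r ω |cosθ| / √(L² − r² sin²θ) = 0.0403·381.6·0.85717/0.14138 = 93.245 rad/s.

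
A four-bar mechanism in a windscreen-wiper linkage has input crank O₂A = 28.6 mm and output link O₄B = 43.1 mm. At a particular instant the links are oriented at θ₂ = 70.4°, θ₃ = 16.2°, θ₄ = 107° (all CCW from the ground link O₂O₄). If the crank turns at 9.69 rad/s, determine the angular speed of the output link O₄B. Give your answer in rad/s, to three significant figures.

ω₂ = 9.69 rad/s
Differentiating the loop-closure r₂e^{iθ₂}+r₃e^{iθ₃}=r₁+r₄e^{iθ₄} gives r₂ω₂e^{iθ₂}+r₃ω₃e^{iθ₃}=r₄ω₄e^{iθ₄}.
Eliminating the other unknown: ω₄ = r₂ω₂ sin(θ₂−θ₃) / [r₄ sin(θ₄−θ₃)].
Numerator sine = +0.81106; denominator sine = +0.99990.
Result = 0.0286·9.69·(+0.81106) / (0.0431·(+0.99990)) = +5.2157 rad/s; magnitude 5.2157 rad/s.

5.22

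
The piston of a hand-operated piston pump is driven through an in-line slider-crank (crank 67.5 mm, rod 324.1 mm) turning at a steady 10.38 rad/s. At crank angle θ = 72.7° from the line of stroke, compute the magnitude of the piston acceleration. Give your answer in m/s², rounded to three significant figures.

0.896

ω = 10.38 rad/s
x(θ) = r cosθ + √(L² − r² sin²θ); with ω constant, a = ω²·d²x/dθ².
d²x/dθ² = −r cosθ − r²(cos2θ)/√u − r⁴ sin²2θ/(4u^{3/2}),  u = L² − r² sin²θ = 0.100887 m².
Substituting r = 0.0675 m, L = 0.3241 m, θ = 72.7°: d²x/dθ² = -0.0083175 m.
a = ω²·d²x/dθ² = (10.38)²·(-0.0083175) = -0.89616 m/s²;  |a| = 0.89616 m/s².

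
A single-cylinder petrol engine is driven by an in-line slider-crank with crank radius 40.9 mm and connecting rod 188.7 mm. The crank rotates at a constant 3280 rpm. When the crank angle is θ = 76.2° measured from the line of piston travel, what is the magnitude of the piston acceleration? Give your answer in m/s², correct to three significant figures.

ω = 2π·3280/60 = 343.5 rad/s
x(θ) = r cosθ + √(L² − r² sin²θ); with ω constant, a = ω²·d²x/dθ².
d²x/dθ² = −r cosθ − r²(cos2θ)/√u − r⁴ sin²2θ/(4u^{3/2}),  u = L² − r² sin²θ = 0.0340301 m².
Substituting r = 0.0409 m, L = 0.1887 m, θ = 76.2°: d²x/dθ² = -0.0017438 m.
a = ω²·d²x/dθ² = (343.5)²·(-0.0017438) = -205.73 m/s²;  |a| = 205.73 m/s².

206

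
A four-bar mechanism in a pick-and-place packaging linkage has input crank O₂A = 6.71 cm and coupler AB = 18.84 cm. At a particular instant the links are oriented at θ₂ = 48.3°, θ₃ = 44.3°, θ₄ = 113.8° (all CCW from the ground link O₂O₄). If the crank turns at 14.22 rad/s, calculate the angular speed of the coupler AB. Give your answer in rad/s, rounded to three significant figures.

4.92

ω₂ = 14.22 rad/s
Differentiating the loop-closure r₂e^{iθ₂}+r₃e^{iθ₃}=r₁+r₄e^{iθ₄} gives r₂ω₂e^{iθ₂}+r₃ω₃e^{iθ₃}=r₄ω₄e^{iθ₄}.
Eliminating the other unknown: ω₃ = r₂ω₂ sin(θ₄−θ₂) / [r₃ sin(θ₃−θ₄)].
Numerator sine = +0.90996; denominator sine = -0.93667.
Result = 0.0671·14.22·(+0.90996) / (0.1884·(-0.93667)) = -4.9201 rad/s; magnitude 4.9201 rad/s.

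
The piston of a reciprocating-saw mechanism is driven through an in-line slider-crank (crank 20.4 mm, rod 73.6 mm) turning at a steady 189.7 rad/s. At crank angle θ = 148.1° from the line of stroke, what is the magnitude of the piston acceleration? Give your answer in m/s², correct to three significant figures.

ω = 189.7 rad/s
x(θ) = r cosθ + √(L² − r² sin²θ); with ω constant, a = ω²·d²x/dθ².
d²x/dθ² = −r cosθ − r²(cos2θ)/√u − r⁴ sin²2θ/(4u^{3/2}),  u = L² − r² sin²θ = 0.00530075 m².
Substituting r = 0.0204 m, L = 0.0736 m, θ = 148.1°: d²x/dθ² = +0.014705 m.
a = ω²·d²x/dθ² = (189.7)²·(+0.014705) = +529.18 m/s²;  |a| = 529.18 m/s².

529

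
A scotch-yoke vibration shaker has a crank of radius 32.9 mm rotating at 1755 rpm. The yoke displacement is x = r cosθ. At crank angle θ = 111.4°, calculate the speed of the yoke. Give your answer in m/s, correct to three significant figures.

5.63

ω = 183.8 rad/s (from 1755 rpm).
x = r cosθ ⇒ ẋ = −rω sinθ.
|v| = rω|sinθ| = 0.0329·183.8·|sin 111.4°| = 5.6296 m/s.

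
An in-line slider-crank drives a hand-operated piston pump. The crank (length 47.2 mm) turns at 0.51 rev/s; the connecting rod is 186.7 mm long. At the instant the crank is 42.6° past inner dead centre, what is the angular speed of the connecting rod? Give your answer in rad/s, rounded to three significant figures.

0.605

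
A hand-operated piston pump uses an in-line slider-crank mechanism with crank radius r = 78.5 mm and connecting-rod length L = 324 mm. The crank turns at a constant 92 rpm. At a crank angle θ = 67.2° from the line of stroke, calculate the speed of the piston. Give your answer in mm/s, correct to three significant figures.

764

ω = 2π·92/60 = 9.634 rad/s
For an in-line slider-crank, x = r cosθ + √(L² − r² sin²θ), so v = −rω sinθ·[1 + r cosθ/√(L² − r² sin²θ)].
With r = 0.0785 m, L = 0.324 m, θ = 67.2°: √(L² − r² sin²θ) = 0.31582 m.
v = −0.0785·9.634·0.92186·[1 + 0.0785·0.38752/0.31582] = -0.76435 m/s.
|v| = 0.76435 m/s = 764.35 mm/s.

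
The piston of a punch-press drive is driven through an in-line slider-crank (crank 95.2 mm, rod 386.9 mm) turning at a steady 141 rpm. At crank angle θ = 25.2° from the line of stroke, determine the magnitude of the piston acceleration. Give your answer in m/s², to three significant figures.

22.1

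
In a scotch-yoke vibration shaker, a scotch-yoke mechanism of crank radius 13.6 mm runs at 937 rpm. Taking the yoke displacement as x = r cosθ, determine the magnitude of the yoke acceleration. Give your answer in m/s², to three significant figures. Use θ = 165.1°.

127

ω = 98.12 rad/s (from 937 rpm).
x = r cosθ ⇒ ẍ = −rω² cosθ (ω constant).
|a| = rω²|cosθ| = 0.0136·(98.12)²·|cos 165.1°| = 126.54 m/s².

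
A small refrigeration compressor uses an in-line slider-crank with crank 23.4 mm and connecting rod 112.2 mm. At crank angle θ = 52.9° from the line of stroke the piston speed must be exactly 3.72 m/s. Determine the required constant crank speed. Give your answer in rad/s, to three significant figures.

177

For an in-line slider-crank, |v_piston| = rω|sinθ|·[1 + r cosθ/√(L² − r² sin²θ)].
With r = 0.0234 m, L = 0.1122 m, θ = 52.9°: the bracketed kinematic factor |dx/dθ| = 0.021045 m.
ω = v/|dx/dθ| = 3.72/0.021045 = 176.77 rad/s.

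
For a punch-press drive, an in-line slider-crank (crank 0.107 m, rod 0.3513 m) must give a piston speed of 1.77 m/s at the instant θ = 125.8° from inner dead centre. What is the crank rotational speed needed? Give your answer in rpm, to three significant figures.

239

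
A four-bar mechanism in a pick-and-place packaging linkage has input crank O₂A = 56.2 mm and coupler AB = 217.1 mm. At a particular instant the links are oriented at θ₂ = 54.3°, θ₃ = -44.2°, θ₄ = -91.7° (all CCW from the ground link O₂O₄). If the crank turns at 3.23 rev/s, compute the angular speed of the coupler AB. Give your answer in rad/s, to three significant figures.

3.98

ω₂ = 20.29 rad/s (from 3.23 rev/s).
Differentiating the loop-closure r₂e^{iθ₂}+r₃e^{iθ₃}=r₁+r₄e^{iθ₄} gives r₂ω₂e^{iθ₂}+r₃ω₃e^{iθ₃}=r₄ω₄e^{iθ₄}.
Eliminating the other unknown: ω₃ = r₂ω₂ sin(θ₄−θ₂) / [r₃ sin(θ₃−θ₄)].
Numerator sine = -0.55919; denominator sine = +0.73728.
Result = 0.0562·20.29·(-0.55919) / (0.2171·(+0.73728)) = -3.9846 rad/s; magnitude 3.9846 rad/s.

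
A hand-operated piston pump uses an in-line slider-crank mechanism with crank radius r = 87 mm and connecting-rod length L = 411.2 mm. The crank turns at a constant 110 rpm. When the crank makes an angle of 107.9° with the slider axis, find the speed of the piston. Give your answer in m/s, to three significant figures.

0.890

ω = 2π·110/60 = 11.52 rad/s
For an in-line slider-crank, x = r cosθ + √(L² − r² sin²θ), so v = −rω sinθ·[1 + r cosθ/√(L² − r² sin²θ)].
With r = 0.087 m, L = 0.4112 m, θ = 107.9°: √(L² − r² sin²θ) = 0.40278 m.
v = −0.087·11.52·0.95159·[1 + 0.087·-0.30736/0.40278] = -0.89035 m/s.
|v| = 0.89035 m/s.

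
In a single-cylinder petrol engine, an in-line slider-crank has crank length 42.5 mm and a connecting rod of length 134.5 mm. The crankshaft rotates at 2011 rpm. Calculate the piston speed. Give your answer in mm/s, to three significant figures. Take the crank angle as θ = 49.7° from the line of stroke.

8260

ω = 2π·2011/60 = 210.6 rad/s
For an in-line slider-crank, x = r cosθ + √(L² − r² sin²θ), so v = −rω sinθ·[1 + r cosθ/√(L² − r² sin²θ)].
With r = 0.0425 m, L = 0.1345 m, θ = 49.7°: √(L² − r² sin²θ) = 0.13054 m.
v = −0.0425·210.6·0.76267·[1 + 0.0425·0.64679/0.13054] = -8.2634 m/s.
|v| = 8.2634 m/s = 8263.4 mm/s.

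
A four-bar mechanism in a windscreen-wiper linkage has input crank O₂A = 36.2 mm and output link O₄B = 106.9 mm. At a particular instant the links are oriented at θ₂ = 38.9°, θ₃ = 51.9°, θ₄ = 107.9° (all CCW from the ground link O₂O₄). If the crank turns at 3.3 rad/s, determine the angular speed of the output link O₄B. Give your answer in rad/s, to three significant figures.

ω₂ = 3.3 rad/s
Differentiating the loop-closure r₂e^{iθ₂}+r₃e^{iθ₃}=r₁+r₄e^{iθ₄} gives r₂ω₂e^{iθ₂}+r₃ω₃e^{iθ₃}=r₄ω₄e^{iθ₄}.
Eliminating the other unknown: ω₄ = r₂ω₂ sin(θ₂−θ₃) / [r₄ sin(θ₄−θ₃)].
Numerator sine = -0.22495; denominator sine = +0.82904.
Result = 0.0362·3.3·(-0.22495) / (0.1069·(+0.82904)) = -0.30322 rad/s; magnitude 0.30322 rad/s.

0.303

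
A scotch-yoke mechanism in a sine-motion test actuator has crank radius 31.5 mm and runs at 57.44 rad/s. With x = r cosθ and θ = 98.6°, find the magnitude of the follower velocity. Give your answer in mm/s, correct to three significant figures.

ω = 57.44 rad/s
x = r cosθ ⇒ ẋ = −rω sinθ.
|v| = rω|sinθ| = 0.0315·57.44·|sin 98.6°| = 1.789 m/s = 1789 mm/s.

1790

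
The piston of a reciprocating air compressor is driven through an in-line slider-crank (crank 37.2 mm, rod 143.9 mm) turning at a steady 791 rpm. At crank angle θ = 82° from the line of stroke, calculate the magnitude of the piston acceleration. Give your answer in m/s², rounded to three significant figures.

ω = 2π·791/60 = 82.83 rad/s
x(θ) = r cosθ + √(L² − r² sin²θ); with ω constant, a = ω²·d²x/dθ².
d²x/dθ² = −r cosθ − r²(cos2θ)/√u − r⁴ sin²2θ/(4u^{3/2}),  u = L² − r² sin²θ = 0.0193502 m².
Substituting r = 0.0372 m, L = 0.1439 m, θ = 82°: d²x/dθ² = +0.004372 m.
a = ω²·d²x/dθ² = (82.83)²·(+0.004372) = +29.998 m/s²;  |a| = 29.998 m/s².

30.0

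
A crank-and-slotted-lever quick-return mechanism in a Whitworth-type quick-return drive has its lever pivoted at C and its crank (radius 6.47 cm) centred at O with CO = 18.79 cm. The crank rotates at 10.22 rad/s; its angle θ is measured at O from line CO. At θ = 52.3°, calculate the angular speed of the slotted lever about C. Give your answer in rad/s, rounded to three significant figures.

2.18

ω = 10.22 rad/s
Crank pin A relative to C: A = (d + r cosθ, r sinθ); lever angle φ = atan2(r sinθ, d + r cosθ).
Differentiating tanφ: φ̇ = rω(d cosθ + r)/(d² + r² + 2dr cosθ).
d² + r² + 2dr cosθ = |CA|² = 0.0543613 m²;  d cosθ + r = +0.17961 m.
|ω_lever| = |0.0647·10.22·+0.17961| / 0.0543613 = 2.1847 rad/s.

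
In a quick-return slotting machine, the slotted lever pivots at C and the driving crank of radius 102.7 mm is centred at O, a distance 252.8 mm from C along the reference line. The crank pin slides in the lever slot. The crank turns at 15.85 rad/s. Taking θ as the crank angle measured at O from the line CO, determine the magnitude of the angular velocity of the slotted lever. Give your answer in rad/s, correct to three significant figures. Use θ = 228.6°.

ω = 15.85 rad/s
Crank pin A relative to C: A = (d + r cosθ, r sinθ); lever angle φ = atan2(r sinθ, d + r cosθ).
Differentiating tanφ: φ̇ = rω(d cosθ + r)/(d² + r² + 2dr cosθ).
d² + r² + 2dr cosθ = |CA|² = 0.0401164 m²;  d cosθ + r = -0.06448 m.
|ω_lever| = |0.1027·15.85·-0.06448| / 0.0401164 = 2.6164 rad/s.

2.62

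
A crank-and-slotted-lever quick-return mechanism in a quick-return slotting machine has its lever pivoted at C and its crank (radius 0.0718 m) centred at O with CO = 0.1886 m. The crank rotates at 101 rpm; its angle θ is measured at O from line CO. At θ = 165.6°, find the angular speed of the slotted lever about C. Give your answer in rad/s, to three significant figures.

ω = 10.58 rad/s (from 101 rpm).
Crank pin A relative to C: A = (d + r cosθ, r sinθ); lever angle φ = atan2(r sinθ, d + r cosθ).
Differentiating tanφ: φ̇ = rω(d cosθ + r)/(d² + r² + 2dr cosθ).
d² + r² + 2dr cosθ = |CA|² = 0.0144931 m²;  d cosθ + r = -0.11087 m.
|ω_lever| = |0.0718·10.58·-0.11087| / 0.0144931 = 5.8096 rad/s.

5.81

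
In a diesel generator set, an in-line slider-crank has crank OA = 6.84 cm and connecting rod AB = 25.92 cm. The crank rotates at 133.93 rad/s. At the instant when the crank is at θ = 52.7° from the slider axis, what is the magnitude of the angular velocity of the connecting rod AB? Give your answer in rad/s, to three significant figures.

ω = 133.9 rad/s
The rod makes angle φ with the slider axis where L sinφ = r sinθ; differentiating, L cosφ·φ̇ = r ω cosθ.
L cosφ = √(L² − r² sin²θ) = 0.25342 m.
|ω_rod| = r ω |cosθ| / √(L² − r² sin²θ) = 0.0684·133.9·0.60599/0.25342 = 21.905 rad/s.

21.9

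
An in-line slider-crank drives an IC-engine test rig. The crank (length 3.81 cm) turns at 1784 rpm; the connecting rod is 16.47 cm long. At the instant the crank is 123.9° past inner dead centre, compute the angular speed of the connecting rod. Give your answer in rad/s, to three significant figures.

24.6

ω = 186.8 rad/s (converted from 1784 rpm).
The rod makes angle φ with the slider axis where L sinφ = r sinθ; differentiating, L cosφ·φ̇ = r ω cosθ.
L cosφ = √(L² − r² sin²θ) = 0.16164 m.
|ω_rod| = r ω |cosθ| / √(L² − r² sin²θ) = 0.0381·186.8·0.55775/0.16164 = 24.561 rad/s.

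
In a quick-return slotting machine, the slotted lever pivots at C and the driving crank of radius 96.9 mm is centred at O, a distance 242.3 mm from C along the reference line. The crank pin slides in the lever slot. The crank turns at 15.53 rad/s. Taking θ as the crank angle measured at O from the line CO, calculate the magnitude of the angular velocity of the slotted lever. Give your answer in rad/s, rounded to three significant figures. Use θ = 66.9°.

ω = 15.53 rad/s
Crank pin A relative to C: A = (d + r cosθ, r sinθ); lever angle φ = atan2(r sinθ, d + r cosθ).
Differentiating tanφ: φ̇ = rω(d cosθ + r)/(d² + r² + 2dr cosθ).
d² + r² + 2dr cosθ = |CA|² = 0.0865222 m²;  d cosθ + r = +0.19196 m.
|ω_lever| = |0.0969·15.53·+0.19196| / 0.0865222 = 3.3388 rad/s.

3.34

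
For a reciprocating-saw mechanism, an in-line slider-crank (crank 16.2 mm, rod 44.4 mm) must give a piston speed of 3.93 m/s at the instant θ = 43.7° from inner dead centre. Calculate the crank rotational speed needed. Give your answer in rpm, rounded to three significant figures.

For an in-line slider-crank, |v_piston| = rω|sinθ|·[1 + r cosθ/√(L² − r² sin²θ)].
With r = 0.0162 m, L = 0.0444 m, θ = 43.7°: the bracketed kinematic factor |dx/dθ| = 0.014243 m.
ω = v/|dx/dθ| = 3.93/0.014243 = 275.92 rad/s.
N = 60ω/(2π) = 2634.9 rpm.

2630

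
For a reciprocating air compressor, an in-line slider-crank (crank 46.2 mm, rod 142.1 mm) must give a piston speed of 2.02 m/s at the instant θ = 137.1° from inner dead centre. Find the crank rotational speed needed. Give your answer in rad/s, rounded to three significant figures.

For an in-line slider-crank, |v_piston| = rω|sinθ|·[1 + r cosθ/√(L² − r² sin²θ)].
With r = 0.0462 m, L = 0.1421 m, θ = 137.1°: the bracketed kinematic factor |dx/dθ| = 0.023769 m.
ω = v/|dx/dθ| = 2.02/0.023769 = 84.986 rad/s.

85.0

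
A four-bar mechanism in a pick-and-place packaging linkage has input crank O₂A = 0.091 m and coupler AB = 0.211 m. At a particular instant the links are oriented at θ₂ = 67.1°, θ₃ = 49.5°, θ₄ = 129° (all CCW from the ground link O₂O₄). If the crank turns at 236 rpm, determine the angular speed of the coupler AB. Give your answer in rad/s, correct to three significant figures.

ω₂ = 24.71 rad/s (from 236 rpm).
Differentiating the loop-closure r₂e^{iθ₂}+r₃e^{iθ₃}=r₁+r₄e^{iθ₄} gives r₂ω₂e^{iθ₂}+r₃ω₃e^{iθ₃}=r₄ω₄e^{iθ₄}.
Eliminating the other unknown: ω₃ = r₂ω₂ sin(θ₄−θ₂) / [r₃ sin(θ₃−θ₄)].
Numerator sine = +0.88213; denominator sine = -0.98325.
Result = 0.091·24.71·(+0.88213) / (0.211·(-0.98325)) = -9.5623 rad/s; magnitude 9.5623 rad/s.

9.56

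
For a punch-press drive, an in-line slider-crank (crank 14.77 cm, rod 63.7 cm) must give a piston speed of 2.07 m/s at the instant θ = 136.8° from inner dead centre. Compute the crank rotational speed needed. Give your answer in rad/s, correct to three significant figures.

For an in-line slider-crank, |v_piston| = rω|sinθ|·[1 + r cosθ/√(L² − r² sin²θ)].
With r = 0.1477 m, L = 0.637 m, θ = 136.8°: the bracketed kinematic factor |dx/dθ| = 0.083799 m.
ω = v/|dx/dθ| = 2.07/0.083799 = 24.702 rad/s.

24.7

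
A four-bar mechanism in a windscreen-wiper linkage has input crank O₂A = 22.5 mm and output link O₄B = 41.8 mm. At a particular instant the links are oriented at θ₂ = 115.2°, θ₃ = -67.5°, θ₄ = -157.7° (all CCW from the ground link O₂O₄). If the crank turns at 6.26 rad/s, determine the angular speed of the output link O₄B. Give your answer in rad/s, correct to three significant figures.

ω₂ = 6.26 rad/s
Differentiating the loop-closure r₂e^{iθ₂}+r₃e^{iθ₃}=r₁+r₄e^{iθ₄} gives r₂ω₂e^{iθ₂}+r₃ω₃e^{iθ₃}=r₄ω₄e^{iθ₄}.
Eliminating the other unknown: ω₄ = r₂ω₂ sin(θ₂−θ₃) / [r₄ sin(θ₄−θ₃)].
Numerator sine = -0.04711; denominator sine = -0.99999.
Result = 0.0225·6.26·(-0.04711) / (0.0418·(-0.99999)) = +0.15873 rad/s; magnitude 0.15873 rad/s.

0.159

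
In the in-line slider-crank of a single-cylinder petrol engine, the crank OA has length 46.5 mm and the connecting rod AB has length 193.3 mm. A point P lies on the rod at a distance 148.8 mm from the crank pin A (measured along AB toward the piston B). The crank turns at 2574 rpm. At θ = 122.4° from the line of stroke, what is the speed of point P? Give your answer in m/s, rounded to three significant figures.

9.64

ω = 269.5 rad/s.  Crank-pin speed |V_A| = rω = 12.534 m/s, perpendicular to OA.
Rod angle: sinφ = −(r/L) sinθ ⇒ φ = -11.719°; ω_rod = −rω cosθ/√(L²−r²sin²θ) = +35.484 rad/s.
V_P = V_A + ω_rod × AP, with AP = 0.1488 m along the rod.
Components: V_Px = −rω sinθ − a·ω_rod·sinφ = -9.5104 m/s;  V_Py = rω cosθ + a·ω_rod·cosφ = -1.5461 m/s.
|V_P| = √(V_Px² + V_Py²) = 9.6353 m/s.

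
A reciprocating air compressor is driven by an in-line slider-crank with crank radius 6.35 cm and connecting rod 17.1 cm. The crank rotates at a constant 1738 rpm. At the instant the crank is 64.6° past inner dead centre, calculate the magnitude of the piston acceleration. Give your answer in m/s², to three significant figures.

ω = 2π·1738/60 = 182 rad/s
x(θ) = r cosθ + √(L² − r² sin²θ); with ω constant, a = ω²·d²x/dθ².
d²x/dθ² = −r cosθ − r²(cos2θ)/√u − r⁴ sin²2θ/(4u^{3/2}),  u = L² − r² sin²θ = 0.0259506 m².
Substituting r = 0.0635 m, L = 0.171 m, θ = 64.6°: d²x/dθ² = -0.012001 m.
a = ω²·d²x/dθ² = (182)²·(-0.012001) = -397.54 m/s²;  |a| = 397.54 m/s².

398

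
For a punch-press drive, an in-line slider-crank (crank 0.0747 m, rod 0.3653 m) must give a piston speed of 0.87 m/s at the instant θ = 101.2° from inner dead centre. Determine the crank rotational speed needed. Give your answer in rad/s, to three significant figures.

12.4

For an in-line slider-crank, |v_piston| = rω|sinθ|·[1 + r cosθ/√(L² − r² sin²θ)].
With r = 0.0747 m, L = 0.3653 m, θ = 101.2°: the bracketed kinematic factor |dx/dθ| = 0.070306 m.
ω = v/|dx/dθ| = 0.87/0.070306 = 12.374 rad/s.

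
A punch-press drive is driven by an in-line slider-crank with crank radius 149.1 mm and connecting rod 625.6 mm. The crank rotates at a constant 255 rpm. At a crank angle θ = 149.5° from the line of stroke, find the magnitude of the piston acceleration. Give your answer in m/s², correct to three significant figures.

79.0

ω = 2π·255/60 = 26.7 rad/s
x(θ) = r cosθ + √(L² − r² sin²θ); with ω constant, a = ω²·d²x/dθ².
d²x/dθ² = −r cosθ − r²(cos2θ)/√u − r⁴ sin²2θ/(4u^{3/2}),  u = L² − r² sin²θ = 0.385649 m².
Substituting r = 0.1491 m, L = 0.6256 m, θ = 149.5°: d²x/dθ² = +0.11072 m.
a = ω²·d²x/dθ² = (26.7)²·(+0.11072) = +78.951 m/s²;  |a| = 78.951 m/s².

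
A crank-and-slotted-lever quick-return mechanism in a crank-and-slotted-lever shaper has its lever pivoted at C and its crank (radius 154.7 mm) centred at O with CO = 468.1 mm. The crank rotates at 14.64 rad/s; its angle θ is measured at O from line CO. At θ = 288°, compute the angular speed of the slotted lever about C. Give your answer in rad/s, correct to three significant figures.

2.36

ω = 14.64 rad/s
Crank pin A relative to C: A = (d + r cosθ, r sinθ); lever angle φ = atan2(r sinθ, d + r cosθ).
Differentiating tanφ: φ̇ = rω(d cosθ + r)/(d² + r² + 2dr cosθ).
d² + r² + 2dr cosθ = |CA|² = 0.287805 m²;  d cosθ + r = +0.29935 m.
|ω_lever| = |0.1547·14.64·+0.29935| / 0.287805 = 2.3557 rad/s.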